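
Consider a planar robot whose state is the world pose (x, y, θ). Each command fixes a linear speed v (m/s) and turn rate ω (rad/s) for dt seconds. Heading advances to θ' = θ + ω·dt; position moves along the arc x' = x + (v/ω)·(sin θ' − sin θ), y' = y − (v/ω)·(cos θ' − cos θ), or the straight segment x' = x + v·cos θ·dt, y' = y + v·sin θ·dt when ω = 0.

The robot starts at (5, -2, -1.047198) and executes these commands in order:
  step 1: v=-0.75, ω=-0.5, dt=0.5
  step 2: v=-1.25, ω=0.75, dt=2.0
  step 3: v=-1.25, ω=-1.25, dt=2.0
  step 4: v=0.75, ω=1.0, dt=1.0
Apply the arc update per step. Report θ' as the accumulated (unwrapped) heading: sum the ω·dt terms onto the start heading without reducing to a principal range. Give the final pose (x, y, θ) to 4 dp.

step 1: θ'=-1.2972 (R=1.5000) → pose (4.8548, -1.6553, -1.2972)
step 2: θ'=0.2028 (R=-1.6667) → pose (2.9145, -0.4731, 0.2028)
step 3: θ'=-2.2972 (R=1.0000) → pose (1.9655, 1.1706, -2.2972)
step 4: θ'=-1.2972 (R=0.7500) → pose (1.8041, 0.4698, -1.2972)

(1.8041, 0.4698, -1.2972)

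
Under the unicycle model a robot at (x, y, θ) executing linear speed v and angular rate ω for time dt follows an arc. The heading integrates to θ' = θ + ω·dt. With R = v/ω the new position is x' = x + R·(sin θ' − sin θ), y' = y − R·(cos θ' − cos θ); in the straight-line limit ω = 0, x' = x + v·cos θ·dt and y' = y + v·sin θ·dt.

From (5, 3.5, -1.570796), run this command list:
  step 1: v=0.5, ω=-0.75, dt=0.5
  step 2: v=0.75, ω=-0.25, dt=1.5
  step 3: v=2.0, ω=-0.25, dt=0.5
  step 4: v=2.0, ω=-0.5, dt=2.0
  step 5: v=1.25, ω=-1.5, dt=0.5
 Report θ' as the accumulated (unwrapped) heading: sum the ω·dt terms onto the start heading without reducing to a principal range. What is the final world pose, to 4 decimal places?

(-0.6054, 1.2598, -4.1958)

step 1: θ'=-1.9458 (R=-0.6667) → pose (4.9537, 3.2558, -1.9458)
step 2: θ'=-2.3208 (R=-3.0000) → pose (4.3572, 2.3097, -2.3208)
step 3: θ'=-2.4458 (R=-8.0000) → pose (3.6317, 1.6225, -2.4458)
step 4: θ'=-3.4458 (R=-4.0000) → pose (-0.1304, 0.8763, -3.4458)
step 5: θ'=-4.1958 (R=-0.8333) → pose (-0.6054, 1.2598, -4.1958)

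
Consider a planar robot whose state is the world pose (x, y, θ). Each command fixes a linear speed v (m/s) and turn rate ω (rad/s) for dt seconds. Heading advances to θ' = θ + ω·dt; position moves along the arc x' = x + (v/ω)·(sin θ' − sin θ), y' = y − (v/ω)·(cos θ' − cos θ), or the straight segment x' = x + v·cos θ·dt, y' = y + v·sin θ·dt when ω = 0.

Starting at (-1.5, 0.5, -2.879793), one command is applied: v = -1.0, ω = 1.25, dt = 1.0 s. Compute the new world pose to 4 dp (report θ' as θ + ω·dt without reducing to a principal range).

(-0.9084, 1.2256, -1.6298)

θ' = -2.8798 + 1.25·1.0 = -1.6298
R = v/ω = -1.0/1.25 = -0.8000
x' = -1.5 + -0.8000·(sin -1.6298 − sin -2.8798) = -0.9084
y' = 0.5 − -0.8000·(cos -1.6298 − cos -2.8798) = 1.2256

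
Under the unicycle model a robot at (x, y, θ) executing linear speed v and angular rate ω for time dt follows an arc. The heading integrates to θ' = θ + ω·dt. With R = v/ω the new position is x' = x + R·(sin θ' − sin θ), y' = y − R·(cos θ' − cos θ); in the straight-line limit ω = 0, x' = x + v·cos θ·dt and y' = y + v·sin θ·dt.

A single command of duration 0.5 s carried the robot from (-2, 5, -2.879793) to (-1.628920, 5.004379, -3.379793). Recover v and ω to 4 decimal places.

Δθ = -3.379793 − -2.879793 = -0.500000
ω = Δθ/dt = -0.500000/0.5 = -1.0000
R = Δx/(sin θ' − sin θ) = 0.7500
v = R·ω = 0.7500·-1.0000 = -0.7500

v = -0.7500, ω = -1.0000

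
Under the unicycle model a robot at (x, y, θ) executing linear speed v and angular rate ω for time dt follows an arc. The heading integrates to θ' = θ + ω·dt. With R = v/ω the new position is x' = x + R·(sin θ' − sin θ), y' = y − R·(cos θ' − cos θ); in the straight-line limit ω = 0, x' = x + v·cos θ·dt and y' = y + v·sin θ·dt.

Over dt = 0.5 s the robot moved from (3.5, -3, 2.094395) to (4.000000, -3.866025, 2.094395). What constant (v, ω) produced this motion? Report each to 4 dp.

v = -2.0000, ω = 0.0000

Δθ = 2.094395 − 2.094395 = 0.000000
ω = Δθ/dt = 0.000000/0.5 = 0.0000
ω = 0 → v = (Δx·cos θ + Δy·sin θ)/dt = -2.0000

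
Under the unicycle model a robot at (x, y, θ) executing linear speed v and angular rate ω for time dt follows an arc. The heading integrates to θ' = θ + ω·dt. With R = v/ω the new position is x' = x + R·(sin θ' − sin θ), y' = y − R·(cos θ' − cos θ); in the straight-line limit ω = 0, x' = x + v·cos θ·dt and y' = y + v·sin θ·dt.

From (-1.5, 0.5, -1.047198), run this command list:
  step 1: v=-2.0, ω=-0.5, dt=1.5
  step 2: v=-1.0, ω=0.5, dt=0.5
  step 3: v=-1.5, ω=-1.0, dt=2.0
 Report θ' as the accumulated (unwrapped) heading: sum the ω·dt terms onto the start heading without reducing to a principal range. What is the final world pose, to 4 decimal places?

step 1: θ'=-1.7972 (R=4.0000) → pose (-1.9338, 3.3979, -1.7972)
step 2: θ'=-1.5472 (R=-2.0000) → pose (-1.8833, 3.8940, -1.5472)
step 3: θ'=-3.5472 (R=1.5000) → pose (0.2081, 5.3077, -3.5472)

(0.2081, 5.3077, -3.5472)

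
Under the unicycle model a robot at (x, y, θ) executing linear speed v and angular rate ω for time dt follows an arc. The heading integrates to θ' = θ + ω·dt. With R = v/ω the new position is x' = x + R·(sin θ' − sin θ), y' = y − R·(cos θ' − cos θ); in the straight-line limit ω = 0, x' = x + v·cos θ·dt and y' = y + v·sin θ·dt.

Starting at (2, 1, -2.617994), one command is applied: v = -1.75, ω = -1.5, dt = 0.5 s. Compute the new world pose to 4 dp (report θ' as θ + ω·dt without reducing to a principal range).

θ' = -2.6180 + -1.5·0.5 = -3.3680
R = v/ω = -1.75/-1.5 = 1.1667
x' = 2 + 1.1667·(sin -3.3680 − sin -2.6180) = 2.8452
y' = 1 − 1.1667·(cos -3.3680 − cos -2.6180) = 1.1265

(2.8452, 1.1265, -3.3680)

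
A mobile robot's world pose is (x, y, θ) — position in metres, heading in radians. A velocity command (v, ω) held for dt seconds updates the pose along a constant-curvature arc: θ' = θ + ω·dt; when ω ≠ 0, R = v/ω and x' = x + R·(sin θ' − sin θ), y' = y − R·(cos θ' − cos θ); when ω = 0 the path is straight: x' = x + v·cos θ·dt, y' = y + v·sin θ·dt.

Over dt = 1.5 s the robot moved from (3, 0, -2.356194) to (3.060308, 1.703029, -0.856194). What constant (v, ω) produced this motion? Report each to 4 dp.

Δθ = -0.856194 − -2.356194 = 1.500000
ω = Δθ/dt = 1.500000/1.5 = 1.0000
R = −Δy/(cos θ' − cos θ) = -1.2500
v = R·ω = -1.2500·1.0000 = -1.2500

v = -1.2500, ω = 1.0000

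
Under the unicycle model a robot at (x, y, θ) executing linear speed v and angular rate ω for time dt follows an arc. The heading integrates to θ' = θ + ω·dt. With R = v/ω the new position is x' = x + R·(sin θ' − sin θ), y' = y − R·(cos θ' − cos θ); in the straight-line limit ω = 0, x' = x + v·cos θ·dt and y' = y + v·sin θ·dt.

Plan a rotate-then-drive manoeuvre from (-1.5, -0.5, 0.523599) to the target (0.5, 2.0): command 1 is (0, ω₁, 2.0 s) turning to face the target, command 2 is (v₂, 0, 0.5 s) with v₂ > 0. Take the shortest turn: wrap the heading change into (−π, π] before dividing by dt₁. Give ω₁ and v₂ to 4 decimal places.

ω₁ = 0.1862, v₂ = 6.4031

heading to target = atan2(2−-0.5, 0.5−-1.5) = 0.8961
Δθ = wrap(0.8961 − 0.5236) = 0.3725; ω₁ = Δθ/dt₁ = 0.1862
distance = √((0.5−-1.5)² + (2−-0.5)²) = 3.2016; v₂ = distance/dt₂ = 6.4031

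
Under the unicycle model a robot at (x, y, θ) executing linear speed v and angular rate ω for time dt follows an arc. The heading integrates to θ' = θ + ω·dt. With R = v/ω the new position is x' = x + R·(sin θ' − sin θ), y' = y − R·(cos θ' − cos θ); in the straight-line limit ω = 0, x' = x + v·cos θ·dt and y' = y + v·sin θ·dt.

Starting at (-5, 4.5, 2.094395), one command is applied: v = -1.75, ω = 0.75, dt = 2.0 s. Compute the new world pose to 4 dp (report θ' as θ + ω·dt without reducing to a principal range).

θ' = 2.0944 + 0.75·2.0 = 3.5944
R = v/ω = -1.75/0.75 = -2.3333
x' = -5 + -2.3333·(sin 3.5944 − sin 2.0944) = -1.9585
y' = 4.5 − -2.3333·(cos 3.5944 − cos 2.0944) = 3.5685

(-1.9585, 3.5685, 3.5944)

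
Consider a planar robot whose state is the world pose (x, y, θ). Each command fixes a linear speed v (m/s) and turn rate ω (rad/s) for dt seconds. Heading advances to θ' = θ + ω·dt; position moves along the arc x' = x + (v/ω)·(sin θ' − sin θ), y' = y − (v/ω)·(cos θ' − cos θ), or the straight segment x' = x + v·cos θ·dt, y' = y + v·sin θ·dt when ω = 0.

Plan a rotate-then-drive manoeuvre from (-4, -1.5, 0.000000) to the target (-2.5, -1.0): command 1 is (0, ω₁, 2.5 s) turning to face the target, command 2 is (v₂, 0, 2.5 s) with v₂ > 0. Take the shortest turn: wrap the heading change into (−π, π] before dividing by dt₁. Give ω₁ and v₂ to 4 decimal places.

heading to target = atan2(-1−-1.5, -2.5−-4) = 0.3218
Δθ = wrap(0.3218 − 0.0000) = 0.3218; ω₁ = Δθ/dt₁ = 0.1287
distance = √((-2.5−-4)² + (-1−-1.5)²) = 1.5811; v₂ = distance/dt₂ = 0.6325

ω₁ = 0.1287, v₂ = 0.6325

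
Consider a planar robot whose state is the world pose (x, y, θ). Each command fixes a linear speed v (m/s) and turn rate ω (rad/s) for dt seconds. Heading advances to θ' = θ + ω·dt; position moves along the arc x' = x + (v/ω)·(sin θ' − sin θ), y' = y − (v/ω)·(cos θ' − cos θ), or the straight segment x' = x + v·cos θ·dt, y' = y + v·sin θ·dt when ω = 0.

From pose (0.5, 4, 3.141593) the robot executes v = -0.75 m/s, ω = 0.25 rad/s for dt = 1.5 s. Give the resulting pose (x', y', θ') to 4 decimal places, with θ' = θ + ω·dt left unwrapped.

θ' = 3.1416 + 0.25·1.5 = 3.5166
R = v/ω = -0.75/0.25 = -3.0000
x' = 0.5 + -3.0000·(sin 3.5166 − sin 3.1416) = 1.5988
y' = 4 − -3.0000·(cos 3.5166 − cos 3.1416) = 4.2085

(1.5988, 4.2085, 3.5166)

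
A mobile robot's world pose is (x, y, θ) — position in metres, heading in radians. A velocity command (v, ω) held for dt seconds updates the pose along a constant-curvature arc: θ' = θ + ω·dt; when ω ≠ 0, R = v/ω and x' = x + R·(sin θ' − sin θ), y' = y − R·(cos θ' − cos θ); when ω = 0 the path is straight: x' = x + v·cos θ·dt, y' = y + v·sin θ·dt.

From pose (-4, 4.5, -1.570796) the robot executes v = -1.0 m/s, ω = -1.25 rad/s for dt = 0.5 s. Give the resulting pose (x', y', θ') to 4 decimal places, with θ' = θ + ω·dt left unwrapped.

θ' = -1.5708 + -1.25·0.5 = -2.1958
R = v/ω = -1.0/-1.25 = 0.8000
x' = -4 + 0.8000·(sin -2.1958 − sin -1.5708) = -3.8488
y' = 4.5 − 0.8000·(cos -2.1958 − cos -1.5708) = 4.9681

(-3.8488, 4.9681, -2.1958)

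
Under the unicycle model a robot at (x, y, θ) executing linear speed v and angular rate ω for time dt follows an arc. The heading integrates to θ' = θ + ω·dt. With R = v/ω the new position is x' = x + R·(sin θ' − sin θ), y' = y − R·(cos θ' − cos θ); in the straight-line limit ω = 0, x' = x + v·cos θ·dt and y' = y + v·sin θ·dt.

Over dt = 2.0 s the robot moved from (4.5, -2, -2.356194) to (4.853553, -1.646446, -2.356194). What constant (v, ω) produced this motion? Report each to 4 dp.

v = -0.2500, ω = 0.0000

Δθ = -2.356194 − -2.356194 = 0.000000
ω = Δθ/dt = 0.000000/2.0 = 0.0000
ω = 0 → v = (Δx·cos θ + Δy·sin θ)/dt = -0.2500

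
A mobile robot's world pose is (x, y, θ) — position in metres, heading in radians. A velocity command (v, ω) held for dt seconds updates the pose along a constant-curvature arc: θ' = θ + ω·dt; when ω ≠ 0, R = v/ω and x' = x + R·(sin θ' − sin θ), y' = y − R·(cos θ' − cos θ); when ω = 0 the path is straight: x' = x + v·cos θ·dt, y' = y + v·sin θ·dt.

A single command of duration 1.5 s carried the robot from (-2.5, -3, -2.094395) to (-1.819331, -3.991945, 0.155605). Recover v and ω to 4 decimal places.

Δθ = 0.155605 − -2.094395 = 2.250000
ω = Δθ/dt = 2.250000/1.5 = 1.5000
R = −Δy/(cos θ' − cos θ) = 0.6667
v = R·ω = 0.6667·1.5000 = 1.0000

v = 1.0000, ω = 1.5000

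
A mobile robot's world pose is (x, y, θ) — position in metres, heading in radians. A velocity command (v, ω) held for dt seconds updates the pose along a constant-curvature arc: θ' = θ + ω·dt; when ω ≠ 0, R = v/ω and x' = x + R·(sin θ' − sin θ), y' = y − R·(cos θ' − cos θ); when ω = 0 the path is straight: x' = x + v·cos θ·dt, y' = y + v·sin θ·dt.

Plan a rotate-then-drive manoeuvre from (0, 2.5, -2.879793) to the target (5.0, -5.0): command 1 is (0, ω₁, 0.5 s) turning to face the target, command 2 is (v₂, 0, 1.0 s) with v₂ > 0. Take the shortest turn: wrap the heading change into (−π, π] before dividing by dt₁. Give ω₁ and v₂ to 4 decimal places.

heading to target = atan2(-5−2.5, 5−0) = -0.9828
Δθ = wrap(-0.9828 − -2.8798) = 1.8970; ω₁ = Δθ/dt₁ = 3.7940
distance = √((5−0)² + (-5−2.5)²) = 9.0139; v₂ = distance/dt₂ = 9.0139

ω₁ = 3.7940, v₂ = 9.0139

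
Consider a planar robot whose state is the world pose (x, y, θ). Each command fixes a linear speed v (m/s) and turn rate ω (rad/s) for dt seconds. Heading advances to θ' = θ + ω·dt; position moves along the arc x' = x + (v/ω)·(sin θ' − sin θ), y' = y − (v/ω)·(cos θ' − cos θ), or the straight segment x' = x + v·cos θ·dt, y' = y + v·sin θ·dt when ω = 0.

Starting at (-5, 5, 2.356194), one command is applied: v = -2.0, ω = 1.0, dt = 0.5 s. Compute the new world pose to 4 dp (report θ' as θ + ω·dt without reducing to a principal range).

θ' = 2.3562 + 1.0·0.5 = 2.8562
R = v/ω = -2.0/1.0 = -2.0000
x' = -5 + -2.0000·(sin 2.8562 − sin 2.3562) = -4.1489
y' = 5 − -2.0000·(cos 2.8562 − cos 2.3562) = 4.4951

(-4.1489, 4.4951, 2.8562)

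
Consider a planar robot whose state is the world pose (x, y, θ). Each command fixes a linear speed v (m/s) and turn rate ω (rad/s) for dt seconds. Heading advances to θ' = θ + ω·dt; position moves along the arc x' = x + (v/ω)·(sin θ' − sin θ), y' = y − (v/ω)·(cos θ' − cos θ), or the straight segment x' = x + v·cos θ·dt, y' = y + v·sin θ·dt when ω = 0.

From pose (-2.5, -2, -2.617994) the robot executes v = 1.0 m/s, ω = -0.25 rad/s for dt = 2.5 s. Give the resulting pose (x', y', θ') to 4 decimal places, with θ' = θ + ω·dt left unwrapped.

θ' = -2.6180 + -0.25·2.5 = -3.2430
R = v/ω = 1.0/-0.25 = -4.0000
x' = -2.5 + -4.0000·(sin -3.2430 − sin -2.6180) = -4.9049
y' = -2 − -4.0000·(cos -3.2430 − cos -2.6180) = -2.5154

(-4.9049, -2.5154, -3.2430)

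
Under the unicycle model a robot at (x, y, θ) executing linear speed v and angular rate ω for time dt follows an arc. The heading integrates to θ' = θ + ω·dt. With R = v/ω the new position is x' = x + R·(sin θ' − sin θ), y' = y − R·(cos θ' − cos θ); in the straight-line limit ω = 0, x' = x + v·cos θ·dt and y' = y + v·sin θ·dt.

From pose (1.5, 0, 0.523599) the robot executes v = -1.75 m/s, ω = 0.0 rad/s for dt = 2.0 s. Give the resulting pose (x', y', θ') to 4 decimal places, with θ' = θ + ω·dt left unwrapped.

θ' = 0.5236 + 0.0·2.0 = 0.5236
ω = 0 → straight: x' = 1.5 + -1.75·cos(0.5236)·2.0 = -1.5311
y' = 0 + -1.75·sin(0.5236)·2.0 = -1.7500

(-1.5311, -1.7500, 0.5236)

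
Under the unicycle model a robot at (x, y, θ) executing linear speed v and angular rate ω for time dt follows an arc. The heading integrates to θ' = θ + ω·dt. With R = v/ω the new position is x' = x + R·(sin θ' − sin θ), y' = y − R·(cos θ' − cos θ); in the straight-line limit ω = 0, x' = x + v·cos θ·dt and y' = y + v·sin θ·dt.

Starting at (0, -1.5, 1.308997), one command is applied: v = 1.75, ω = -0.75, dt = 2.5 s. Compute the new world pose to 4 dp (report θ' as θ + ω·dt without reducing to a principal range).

(3.5051, -0.1345, -0.5660)

θ' = 1.3090 + -0.75·2.5 = -0.5660
R = v/ω = 1.75/-0.75 = -2.3333
x' = 0 + -2.3333·(sin -0.5660 − sin 1.3090) = 3.5051
y' = -1.5 − -2.3333·(cos -0.5660 − cos 1.3090) = -0.1345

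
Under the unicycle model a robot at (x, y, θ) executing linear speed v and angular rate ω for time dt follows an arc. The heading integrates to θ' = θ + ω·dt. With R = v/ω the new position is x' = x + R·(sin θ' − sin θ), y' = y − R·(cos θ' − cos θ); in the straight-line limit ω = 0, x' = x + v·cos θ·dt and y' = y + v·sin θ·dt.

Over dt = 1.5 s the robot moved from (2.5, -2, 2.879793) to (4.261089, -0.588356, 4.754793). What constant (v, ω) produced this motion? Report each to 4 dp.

Δθ = 4.754793 − 2.879793 = 1.875000
ω = Δθ/dt = 1.875000/1.5 = 1.2500
R = Δx/(sin θ' − sin θ) = -1.4000
v = R·ω = -1.4000·1.2500 = -1.7500

v = -1.7500, ω = 1.2500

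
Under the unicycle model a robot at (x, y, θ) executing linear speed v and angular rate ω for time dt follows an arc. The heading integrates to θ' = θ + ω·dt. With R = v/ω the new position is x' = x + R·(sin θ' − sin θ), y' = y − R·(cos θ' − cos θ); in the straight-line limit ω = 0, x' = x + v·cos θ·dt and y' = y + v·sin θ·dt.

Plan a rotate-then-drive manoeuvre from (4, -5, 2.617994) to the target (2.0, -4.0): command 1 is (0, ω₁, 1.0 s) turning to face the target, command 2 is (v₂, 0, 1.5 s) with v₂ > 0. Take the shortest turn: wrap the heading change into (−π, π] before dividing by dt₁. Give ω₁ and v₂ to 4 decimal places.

ω₁ = 0.0600, v₂ = 1.4907

heading to target = atan2(-4−-5, 2−4) = 2.6779
Δθ = wrap(2.6779 − 2.6180) = 0.0600; ω₁ = Δθ/dt₁ = 0.0600
distance = √((2−4)² + (-4−-5)²) = 2.2361; v₂ = distance/dt₂ = 1.4907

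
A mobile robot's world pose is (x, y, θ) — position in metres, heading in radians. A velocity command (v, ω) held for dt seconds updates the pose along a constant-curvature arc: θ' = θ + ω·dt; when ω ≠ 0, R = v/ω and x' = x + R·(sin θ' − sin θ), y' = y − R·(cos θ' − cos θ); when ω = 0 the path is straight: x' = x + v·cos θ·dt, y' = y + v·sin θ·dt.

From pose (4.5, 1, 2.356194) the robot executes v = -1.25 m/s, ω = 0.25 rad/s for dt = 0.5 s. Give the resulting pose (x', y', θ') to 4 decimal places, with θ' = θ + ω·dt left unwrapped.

θ' = 2.3562 + 0.25·0.5 = 2.4812
R = v/ω = -1.25/0.25 = -5.0000
x' = 4.5 + -5.0000·(sin 2.4812 − sin 2.3562) = 4.9684
y' = 1 − -5.0000·(cos 2.4812 − cos 2.3562) = 0.5868

(4.9684, 0.5868, 2.4812)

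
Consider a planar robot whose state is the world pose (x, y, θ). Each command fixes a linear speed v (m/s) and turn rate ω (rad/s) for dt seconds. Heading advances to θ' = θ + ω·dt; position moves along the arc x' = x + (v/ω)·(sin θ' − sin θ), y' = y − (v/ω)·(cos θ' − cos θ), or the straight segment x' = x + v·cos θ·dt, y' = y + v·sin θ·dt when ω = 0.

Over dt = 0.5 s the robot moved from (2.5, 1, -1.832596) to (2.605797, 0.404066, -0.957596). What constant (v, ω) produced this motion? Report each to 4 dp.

v = 1.2500, ω = 1.7500

Δθ = -0.957596 − -1.832596 = 0.875000
ω = Δθ/dt = 0.875000/0.5 = 1.7500
R = −Δy/(cos θ' − cos θ) = 0.7143
v = R·ω = 0.7143·1.7500 = 1.2500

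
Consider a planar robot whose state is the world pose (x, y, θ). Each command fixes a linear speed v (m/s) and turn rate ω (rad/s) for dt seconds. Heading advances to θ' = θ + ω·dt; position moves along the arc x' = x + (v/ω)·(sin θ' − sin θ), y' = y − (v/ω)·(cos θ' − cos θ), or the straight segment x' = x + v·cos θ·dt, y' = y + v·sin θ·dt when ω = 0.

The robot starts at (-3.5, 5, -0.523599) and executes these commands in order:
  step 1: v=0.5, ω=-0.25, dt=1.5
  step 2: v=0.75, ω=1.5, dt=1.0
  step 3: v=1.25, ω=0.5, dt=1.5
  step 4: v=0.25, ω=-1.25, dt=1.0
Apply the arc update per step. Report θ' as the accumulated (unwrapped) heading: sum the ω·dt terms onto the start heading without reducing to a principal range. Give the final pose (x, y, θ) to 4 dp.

step 1: θ'=-0.8986 (R=-2.0000) → pose (-2.9351, 4.5134, -0.8986)
step 2: θ'=0.6014 (R=0.5000) → pose (-2.2610, 4.4124, 0.6014)
step 3: θ'=1.3514 (R=2.5000) → pose (-1.2354, 5.9297, 1.3514)
step 4: θ'=0.1014 (R=-0.2000) → pose (-1.0604, 6.0851, 0.1014)

(-1.0604, 6.0851, 0.1014)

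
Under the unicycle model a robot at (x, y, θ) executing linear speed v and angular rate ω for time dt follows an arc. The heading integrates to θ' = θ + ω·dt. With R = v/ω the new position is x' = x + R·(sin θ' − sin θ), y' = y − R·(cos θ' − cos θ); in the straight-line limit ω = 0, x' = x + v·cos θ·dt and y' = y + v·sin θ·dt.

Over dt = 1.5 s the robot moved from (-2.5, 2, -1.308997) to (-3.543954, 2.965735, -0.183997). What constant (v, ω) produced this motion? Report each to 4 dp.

v = -1.0000, ω = 0.7500

Δθ = -0.183997 − -1.308997 = 1.125000
ω = Δθ/dt = 1.125000/1.5 = 0.7500
R = Δx/(sin θ' − sin θ) = -1.3333
v = R·ω = -1.3333·0.7500 = -1.0000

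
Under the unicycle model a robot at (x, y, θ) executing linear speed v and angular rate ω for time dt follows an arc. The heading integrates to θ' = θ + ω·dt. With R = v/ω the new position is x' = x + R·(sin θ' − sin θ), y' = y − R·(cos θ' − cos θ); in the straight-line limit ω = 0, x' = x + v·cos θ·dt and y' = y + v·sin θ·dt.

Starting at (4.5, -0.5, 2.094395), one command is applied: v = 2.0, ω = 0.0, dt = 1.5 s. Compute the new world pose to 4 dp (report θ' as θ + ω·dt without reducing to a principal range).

(3.0000, 2.0981, 2.0944)

θ' = 2.0944 + 0.0·1.5 = 2.0944
ω = 0 → straight: x' = 4.5 + 2.0·cos(2.0944)·1.5 = 3.0000
y' = -0.5 + 2.0·sin(2.0944)·1.5 = 2.0981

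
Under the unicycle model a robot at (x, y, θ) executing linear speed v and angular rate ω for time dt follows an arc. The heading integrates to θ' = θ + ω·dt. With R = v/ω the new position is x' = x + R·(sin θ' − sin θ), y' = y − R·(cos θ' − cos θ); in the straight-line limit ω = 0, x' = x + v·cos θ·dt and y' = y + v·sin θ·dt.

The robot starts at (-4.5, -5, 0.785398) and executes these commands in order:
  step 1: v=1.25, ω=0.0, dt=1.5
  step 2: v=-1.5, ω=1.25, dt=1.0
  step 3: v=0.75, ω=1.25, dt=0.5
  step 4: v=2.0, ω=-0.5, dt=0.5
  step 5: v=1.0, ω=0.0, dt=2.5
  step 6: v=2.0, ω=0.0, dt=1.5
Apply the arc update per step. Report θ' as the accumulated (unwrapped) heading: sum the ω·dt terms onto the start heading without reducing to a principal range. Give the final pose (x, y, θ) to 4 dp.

step 1: θ'=0.7854 (straight) → pose (-3.1742, -3.6742, 0.7854)
step 2: θ'=2.0354 (R=-1.2000) → pose (-3.3984, -5.0604, 2.0354)
step 3: θ'=2.6604 (R=0.6000) → pose (-3.6571, -4.7974, 2.6604)
step 4: θ'=2.4104 (R=-4.0000) → pose (-4.4768, -4.2291, 2.4104)
step 5: θ'=2.4104 (straight) → pose (-6.3378, -2.5597, 2.4104)
step 6: θ'=2.4104 (straight) → pose (-8.5709, -0.5564, 2.4104)

(-8.5709, -0.5564, 2.4104)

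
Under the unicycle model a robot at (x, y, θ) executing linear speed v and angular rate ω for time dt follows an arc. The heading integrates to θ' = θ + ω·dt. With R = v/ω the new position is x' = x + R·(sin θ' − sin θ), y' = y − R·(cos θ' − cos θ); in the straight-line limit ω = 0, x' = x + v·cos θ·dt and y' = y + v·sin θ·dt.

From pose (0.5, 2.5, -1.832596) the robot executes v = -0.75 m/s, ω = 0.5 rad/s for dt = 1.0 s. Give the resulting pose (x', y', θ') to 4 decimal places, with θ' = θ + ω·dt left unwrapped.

θ' = -1.8326 + 0.5·1.0 = -1.3326
R = v/ω = -0.75/0.5 = -1.5000
x' = 0.5 + -1.5000·(sin -1.3326 − sin -1.8326) = 0.5088
y' = 2.5 − -1.5000·(cos -1.3326 − cos -1.8326) = 3.2422

(0.5088, 3.2422, -1.3326)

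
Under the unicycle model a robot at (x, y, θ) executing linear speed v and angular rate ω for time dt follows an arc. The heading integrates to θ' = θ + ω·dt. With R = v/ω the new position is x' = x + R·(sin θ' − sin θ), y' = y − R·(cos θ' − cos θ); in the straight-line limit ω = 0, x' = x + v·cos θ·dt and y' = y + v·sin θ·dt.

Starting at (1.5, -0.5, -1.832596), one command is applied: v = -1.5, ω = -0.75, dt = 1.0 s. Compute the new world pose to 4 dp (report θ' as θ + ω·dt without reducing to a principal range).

(2.3712, 0.6779, -2.5826)

θ' = -1.8326 + -0.75·1.0 = -2.5826
R = v/ω = -1.5/-0.75 = 2.0000
x' = 1.5 + 2.0000·(sin -2.5826 − sin -1.8326) = 2.3712
y' = -0.5 − 2.0000·(cos -2.5826 − cos -1.8326) = 0.6779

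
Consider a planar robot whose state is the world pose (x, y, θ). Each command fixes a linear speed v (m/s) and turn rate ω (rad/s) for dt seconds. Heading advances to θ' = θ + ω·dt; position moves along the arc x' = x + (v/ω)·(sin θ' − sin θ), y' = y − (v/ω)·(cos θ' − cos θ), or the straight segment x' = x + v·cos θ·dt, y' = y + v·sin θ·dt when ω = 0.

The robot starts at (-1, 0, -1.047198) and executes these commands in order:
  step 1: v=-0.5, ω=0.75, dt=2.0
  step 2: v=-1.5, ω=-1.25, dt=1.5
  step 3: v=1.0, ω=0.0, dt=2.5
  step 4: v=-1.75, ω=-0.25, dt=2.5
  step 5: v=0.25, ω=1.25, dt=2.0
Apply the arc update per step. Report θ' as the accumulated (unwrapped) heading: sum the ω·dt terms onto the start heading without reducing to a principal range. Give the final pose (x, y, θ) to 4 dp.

step 1: θ'=0.4528 (R=-0.6667) → pose (-1.8690, 0.2662, 0.4528)
step 2: θ'=-1.4222 (R=1.2000) → pose (-3.5808, 1.1676, -1.4222)
step 3: θ'=-1.4222 (straight) → pose (-3.2106, -1.3049, -1.4222)
step 4: θ'=-2.0472 (R=7.0000) → pose (-2.5083, 2.9416, -2.0472)
step 5: θ'=0.4528 (R=0.2000) → pose (-2.2431, 2.6700, 0.4528)

(-2.2431, 2.6700, 0.4528)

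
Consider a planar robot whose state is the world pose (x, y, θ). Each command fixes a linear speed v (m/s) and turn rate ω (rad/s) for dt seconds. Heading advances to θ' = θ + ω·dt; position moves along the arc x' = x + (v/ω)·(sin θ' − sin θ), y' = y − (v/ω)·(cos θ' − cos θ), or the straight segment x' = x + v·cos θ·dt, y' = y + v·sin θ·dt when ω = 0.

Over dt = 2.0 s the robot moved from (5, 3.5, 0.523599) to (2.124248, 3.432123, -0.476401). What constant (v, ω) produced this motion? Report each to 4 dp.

v = -1.5000, ω = -0.5000

Δθ = -0.476401 − 0.523599 = -1.000000
ω = Δθ/dt = -1.000000/2.0 = -0.5000
R = Δx/(sin θ' − sin θ) = 3.0000
v = R·ω = 3.0000·-0.5000 = -1.5000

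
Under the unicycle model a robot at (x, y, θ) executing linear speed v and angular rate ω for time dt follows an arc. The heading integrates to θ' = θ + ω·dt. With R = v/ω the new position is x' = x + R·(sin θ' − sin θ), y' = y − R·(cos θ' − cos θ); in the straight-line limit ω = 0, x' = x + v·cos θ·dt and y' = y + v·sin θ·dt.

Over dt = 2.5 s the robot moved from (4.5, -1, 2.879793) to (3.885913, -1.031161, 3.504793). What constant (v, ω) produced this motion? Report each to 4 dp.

Δθ = 3.504793 − 2.879793 = 0.625000
ω = Δθ/dt = 0.625000/2.5 = 0.2500
R = Δx/(sin θ' − sin θ) = 1.0000
v = R·ω = 1.0000·0.2500 = 0.2500

v = 0.2500, ω = 0.2500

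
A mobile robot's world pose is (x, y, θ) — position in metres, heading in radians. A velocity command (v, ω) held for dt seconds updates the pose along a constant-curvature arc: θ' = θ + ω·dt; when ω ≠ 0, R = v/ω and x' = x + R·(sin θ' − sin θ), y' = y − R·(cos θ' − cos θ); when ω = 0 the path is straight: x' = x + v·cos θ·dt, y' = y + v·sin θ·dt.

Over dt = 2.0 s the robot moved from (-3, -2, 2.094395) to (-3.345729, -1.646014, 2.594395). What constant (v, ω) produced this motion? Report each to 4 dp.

Δθ = 2.594395 − 2.094395 = 0.500000
ω = Δθ/dt = 0.500000/2.0 = 0.2500
R = −Δy/(cos θ' − cos θ) = 1.0000
v = R·ω = 1.0000·0.2500 = 0.2500

v = 0.2500, ω = 0.2500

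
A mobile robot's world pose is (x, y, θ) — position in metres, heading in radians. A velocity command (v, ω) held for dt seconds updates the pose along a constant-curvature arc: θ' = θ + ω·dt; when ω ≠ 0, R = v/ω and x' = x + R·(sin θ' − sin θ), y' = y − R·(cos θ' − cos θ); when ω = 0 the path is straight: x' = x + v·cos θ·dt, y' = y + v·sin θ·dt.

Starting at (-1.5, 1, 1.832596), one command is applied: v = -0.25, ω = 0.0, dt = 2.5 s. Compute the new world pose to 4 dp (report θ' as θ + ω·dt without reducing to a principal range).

θ' = 1.8326 + 0.0·2.5 = 1.8326
ω = 0 → straight: x' = -1.5 + -0.25·cos(1.8326)·2.5 = -1.3382
y' = 1 + -0.25·sin(1.8326)·2.5 = 0.3963

(-1.3382, 0.3963, 1.8326)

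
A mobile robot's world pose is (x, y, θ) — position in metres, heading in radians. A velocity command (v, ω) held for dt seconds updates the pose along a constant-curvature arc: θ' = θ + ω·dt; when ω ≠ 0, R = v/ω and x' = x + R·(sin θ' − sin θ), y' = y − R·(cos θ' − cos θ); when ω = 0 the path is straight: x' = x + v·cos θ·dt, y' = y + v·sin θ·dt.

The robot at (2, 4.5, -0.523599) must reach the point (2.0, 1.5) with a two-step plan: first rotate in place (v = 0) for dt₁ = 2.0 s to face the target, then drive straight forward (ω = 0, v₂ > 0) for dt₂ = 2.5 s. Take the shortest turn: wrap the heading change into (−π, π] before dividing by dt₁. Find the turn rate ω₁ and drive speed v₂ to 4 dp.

ω₁ = -0.5236, v₂ = 1.2000

heading to target = atan2(1.5−4.5, 2−2) = -1.5708
Δθ = wrap(-1.5708 − -0.5236) = -1.0472; ω₁ = Δθ/dt₁ = -0.5236
distance = √((2−2)² + (1.5−4.5)²) = 3.0000; v₂ = distance/dt₂ = 1.2000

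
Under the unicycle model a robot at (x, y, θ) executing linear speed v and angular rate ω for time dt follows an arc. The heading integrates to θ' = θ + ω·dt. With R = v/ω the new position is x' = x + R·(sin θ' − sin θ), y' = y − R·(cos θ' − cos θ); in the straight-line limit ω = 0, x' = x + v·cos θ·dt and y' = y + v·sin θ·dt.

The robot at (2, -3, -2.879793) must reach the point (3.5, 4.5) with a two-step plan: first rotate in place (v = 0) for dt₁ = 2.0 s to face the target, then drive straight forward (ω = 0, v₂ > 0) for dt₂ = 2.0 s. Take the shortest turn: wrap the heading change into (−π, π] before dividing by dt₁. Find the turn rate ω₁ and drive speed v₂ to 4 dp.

heading to target = atan2(4.5−-3, 3.5−2) = 1.3734
Δθ = wrap(1.3734 − -2.8798) = -2.0300; ω₁ = Δθ/dt₁ = -1.0150
distance = √((3.5−2)² + (4.5−-3)²) = 7.6485; v₂ = distance/dt₂ = 3.8243

ω₁ = -1.0150, v₂ = 3.8243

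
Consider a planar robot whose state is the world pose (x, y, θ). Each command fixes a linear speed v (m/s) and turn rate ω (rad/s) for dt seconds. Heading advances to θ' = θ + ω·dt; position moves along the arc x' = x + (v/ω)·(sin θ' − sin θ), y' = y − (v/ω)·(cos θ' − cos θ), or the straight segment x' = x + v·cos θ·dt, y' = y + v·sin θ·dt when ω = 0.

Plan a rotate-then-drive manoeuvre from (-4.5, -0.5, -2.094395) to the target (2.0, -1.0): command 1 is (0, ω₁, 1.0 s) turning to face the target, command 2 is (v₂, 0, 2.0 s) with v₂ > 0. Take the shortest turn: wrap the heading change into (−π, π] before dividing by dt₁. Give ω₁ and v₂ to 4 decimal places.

ω₁ = 2.0176, v₂ = 3.2596

heading to target = atan2(-1−-0.5, 2−-4.5) = -0.0768
Δθ = wrap(-0.0768 − -2.0944) = 2.0176; ω₁ = Δθ/dt₁ = 2.0176
distance = √((2−-4.5)² + (-1−-0.5)²) = 6.5192; v₂ = distance/dt₂ = 3.2596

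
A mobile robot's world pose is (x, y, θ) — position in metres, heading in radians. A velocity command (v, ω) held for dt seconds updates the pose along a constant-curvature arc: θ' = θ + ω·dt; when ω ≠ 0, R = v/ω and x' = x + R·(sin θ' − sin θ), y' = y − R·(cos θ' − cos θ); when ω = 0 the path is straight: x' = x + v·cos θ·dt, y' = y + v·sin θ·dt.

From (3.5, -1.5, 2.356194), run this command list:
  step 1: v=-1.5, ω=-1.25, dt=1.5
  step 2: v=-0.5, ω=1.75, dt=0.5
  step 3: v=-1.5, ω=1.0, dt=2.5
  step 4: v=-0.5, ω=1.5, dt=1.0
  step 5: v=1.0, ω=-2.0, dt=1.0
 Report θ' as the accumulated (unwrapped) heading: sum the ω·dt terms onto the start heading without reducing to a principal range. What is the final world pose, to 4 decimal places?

step 1: θ'=0.4812 (R=1.2000) → pose (3.2069, -3.4123, 0.4812)
step 2: θ'=1.3562 (R=-0.2857) → pose (3.0600, -3.6047, 1.3562)
step 3: θ'=3.8562 (R=-1.5000) → pose (5.5085, -5.0572, 3.8562)
step 4: θ'=5.3562 (R=-0.3333) → pose (5.5567, -4.6053, 5.3562)
step 5: θ'=3.3562 (R=-0.5000) → pose (5.2633, -5.3939, 3.3562)

(5.2633, -5.3939, 3.3562)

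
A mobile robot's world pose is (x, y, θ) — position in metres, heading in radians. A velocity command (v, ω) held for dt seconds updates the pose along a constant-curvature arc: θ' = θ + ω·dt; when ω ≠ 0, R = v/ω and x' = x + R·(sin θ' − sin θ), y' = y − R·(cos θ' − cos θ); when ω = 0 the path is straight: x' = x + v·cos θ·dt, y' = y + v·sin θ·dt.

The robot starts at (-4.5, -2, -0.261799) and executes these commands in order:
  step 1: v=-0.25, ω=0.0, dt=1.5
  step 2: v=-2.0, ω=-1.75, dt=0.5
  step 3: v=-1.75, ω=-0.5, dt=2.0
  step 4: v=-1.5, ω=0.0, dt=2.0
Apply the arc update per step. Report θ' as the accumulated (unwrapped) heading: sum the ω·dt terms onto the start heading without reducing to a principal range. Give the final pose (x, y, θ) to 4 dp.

step 1: θ'=-0.2618 (straight) → pose (-4.8622, -1.9029, -0.2618)
step 2: θ'=-1.1368 (R=1.1429) → pose (-5.6033, -1.2796, -1.1368)
step 3: θ'=-2.1368 (R=3.5000) → pose (-5.3820, 2.0691, -2.1368)
step 4: θ'=-2.1368 (straight) → pose (-3.7732, 4.6012, -2.1368)

(-3.7732, 4.6012, -2.1368)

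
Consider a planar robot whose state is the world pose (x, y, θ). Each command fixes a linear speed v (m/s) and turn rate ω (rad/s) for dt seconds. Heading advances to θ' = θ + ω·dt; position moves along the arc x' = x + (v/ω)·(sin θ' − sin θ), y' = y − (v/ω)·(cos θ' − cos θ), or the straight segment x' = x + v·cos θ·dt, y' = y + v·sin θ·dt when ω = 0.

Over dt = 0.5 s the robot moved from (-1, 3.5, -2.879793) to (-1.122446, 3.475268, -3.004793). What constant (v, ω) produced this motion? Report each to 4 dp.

v = 0.2500, ω = -0.2500

Δθ = -3.004793 − -2.879793 = -0.125000
ω = Δθ/dt = -0.125000/0.5 = -0.2500
R = Δx/(sin θ' − sin θ) = -1.0000
v = R·ω = -1.0000·-0.2500 = 0.2500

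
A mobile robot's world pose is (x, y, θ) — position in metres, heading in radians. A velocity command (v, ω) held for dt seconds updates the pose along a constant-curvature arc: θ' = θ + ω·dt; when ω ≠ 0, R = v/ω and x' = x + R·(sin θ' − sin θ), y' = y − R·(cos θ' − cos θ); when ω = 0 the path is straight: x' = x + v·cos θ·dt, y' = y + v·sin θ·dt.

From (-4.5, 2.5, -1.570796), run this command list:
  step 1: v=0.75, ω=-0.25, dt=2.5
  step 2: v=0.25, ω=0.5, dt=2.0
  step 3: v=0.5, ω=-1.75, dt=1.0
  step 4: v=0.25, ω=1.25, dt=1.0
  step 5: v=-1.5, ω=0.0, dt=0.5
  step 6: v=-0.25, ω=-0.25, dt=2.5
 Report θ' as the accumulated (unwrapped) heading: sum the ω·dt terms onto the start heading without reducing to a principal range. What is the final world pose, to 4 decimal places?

step 1: θ'=-2.1958 (R=-3.0000) → pose (-5.0671, 0.7447, -2.1958)
step 2: θ'=-1.1958 (R=0.5000) → pose (-5.1269, 0.2690, -1.1958)
step 3: θ'=-2.9458 (R=-0.2857) → pose (-5.3372, -0.1159, -2.9458)
step 4: θ'=-1.6958 (R=0.2000) → pose (-5.4967, -0.2871, -1.6958)
step 5: θ'=-1.6958 (straight) → pose (-5.4032, 0.4570, -1.6958)
step 6: θ'=-2.3208 (R=1.0000) → pose (-5.1427, 1.0140, -2.3208)

(-5.1427, 1.0140, -2.3208)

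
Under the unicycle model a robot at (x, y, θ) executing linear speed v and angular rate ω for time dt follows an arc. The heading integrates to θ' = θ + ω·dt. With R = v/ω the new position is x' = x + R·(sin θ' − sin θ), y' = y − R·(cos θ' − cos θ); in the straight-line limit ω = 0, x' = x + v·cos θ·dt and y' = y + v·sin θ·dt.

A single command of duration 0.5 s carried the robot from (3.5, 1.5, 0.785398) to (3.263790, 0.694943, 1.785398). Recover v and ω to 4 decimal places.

v = -1.7500, ω = 2.0000

Δθ = 1.785398 − 0.785398 = 1.000000
ω = Δθ/dt = 1.000000/0.5 = 2.0000
R = −Δy/(cos θ' − cos θ) = -0.8750
v = R·ω = -0.8750·2.0000 = -1.7500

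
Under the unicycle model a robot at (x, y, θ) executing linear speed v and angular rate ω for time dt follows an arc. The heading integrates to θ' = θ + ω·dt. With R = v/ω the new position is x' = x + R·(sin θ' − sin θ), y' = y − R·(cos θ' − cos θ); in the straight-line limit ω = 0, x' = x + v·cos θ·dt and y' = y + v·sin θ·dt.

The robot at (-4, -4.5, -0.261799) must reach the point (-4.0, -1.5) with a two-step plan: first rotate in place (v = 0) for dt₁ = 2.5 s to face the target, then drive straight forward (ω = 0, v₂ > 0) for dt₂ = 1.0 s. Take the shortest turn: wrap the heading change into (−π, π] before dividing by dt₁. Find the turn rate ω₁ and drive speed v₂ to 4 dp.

heading to target = atan2(-1.5−-4.5, -4−-4) = 1.5708
Δθ = wrap(1.5708 − -0.2618) = 1.8326; ω₁ = Δθ/dt₁ = 0.7330
distance = √((-4−-4)² + (-1.5−-4.5)²) = 3.0000; v₂ = distance/dt₂ = 3.0000

ω₁ = 0.7330, v₂ = 3.0000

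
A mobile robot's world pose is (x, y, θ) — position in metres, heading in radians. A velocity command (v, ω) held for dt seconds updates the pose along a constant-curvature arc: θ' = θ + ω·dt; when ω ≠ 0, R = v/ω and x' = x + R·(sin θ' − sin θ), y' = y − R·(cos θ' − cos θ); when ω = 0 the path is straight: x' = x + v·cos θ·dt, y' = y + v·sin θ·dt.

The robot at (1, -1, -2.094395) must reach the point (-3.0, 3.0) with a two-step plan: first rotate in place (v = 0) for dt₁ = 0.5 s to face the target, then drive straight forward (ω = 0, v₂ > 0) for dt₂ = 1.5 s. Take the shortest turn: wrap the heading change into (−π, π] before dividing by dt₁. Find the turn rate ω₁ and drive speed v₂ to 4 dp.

heading to target = atan2(3−-1, -3−1) = 2.3562
Δθ = wrap(2.3562 − -2.0944) = -1.8326; ω₁ = Δθ/dt₁ = -3.6652
distance = √((-3−1)² + (3−-1)²) = 5.6569; v₂ = distance/dt₂ = 3.7712

ω₁ = -3.6652, v₂ = 3.7712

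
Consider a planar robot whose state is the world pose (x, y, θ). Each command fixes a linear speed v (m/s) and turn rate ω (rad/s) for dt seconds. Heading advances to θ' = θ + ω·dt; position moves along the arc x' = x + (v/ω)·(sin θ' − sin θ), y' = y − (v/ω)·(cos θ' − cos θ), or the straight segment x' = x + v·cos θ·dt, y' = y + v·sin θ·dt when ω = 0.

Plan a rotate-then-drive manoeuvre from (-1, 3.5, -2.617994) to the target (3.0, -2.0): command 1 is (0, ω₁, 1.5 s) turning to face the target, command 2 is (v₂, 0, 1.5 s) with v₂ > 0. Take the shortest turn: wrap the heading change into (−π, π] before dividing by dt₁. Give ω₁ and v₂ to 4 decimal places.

ω₁ = 1.1173, v₂ = 4.5338

heading to target = atan2(-2−3.5, 3−-1) = -0.9420
Δθ = wrap(-0.9420 − -2.6180) = 1.6760; ω₁ = Δθ/dt₁ = 1.1173
distance = √((3−-1)² + (-2−3.5)²) = 6.8007; v₂ = distance/dt₂ = 4.5338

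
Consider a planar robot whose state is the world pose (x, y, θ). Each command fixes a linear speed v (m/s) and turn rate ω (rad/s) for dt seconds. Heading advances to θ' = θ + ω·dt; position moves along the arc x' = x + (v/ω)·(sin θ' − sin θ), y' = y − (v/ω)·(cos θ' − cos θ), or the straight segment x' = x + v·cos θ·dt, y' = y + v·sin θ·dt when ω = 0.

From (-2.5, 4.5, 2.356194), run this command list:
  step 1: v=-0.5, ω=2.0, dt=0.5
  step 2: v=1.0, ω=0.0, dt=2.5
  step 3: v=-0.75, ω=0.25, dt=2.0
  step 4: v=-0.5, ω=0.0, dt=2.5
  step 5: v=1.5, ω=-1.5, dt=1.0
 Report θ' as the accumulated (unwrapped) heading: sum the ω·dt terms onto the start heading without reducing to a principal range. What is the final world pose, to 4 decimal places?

(-3.8038, 5.4326, 2.3562)

step 1: θ'=3.3562 (R=-0.2500) → pose (-2.2700, 4.4325, 3.3562)
step 2: θ'=3.3562 (straight) → pose (-4.7126, 3.9001, 3.3562)
step 3: θ'=3.8562 (R=-3.0000) → pose (-3.3856, 4.5652, 3.8562)
step 4: θ'=3.8562 (straight) → pose (-2.4414, 5.3844, 3.8562)
step 5: θ'=2.3562 (R=-1.0000) → pose (-3.8038, 5.4326, 2.3562)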